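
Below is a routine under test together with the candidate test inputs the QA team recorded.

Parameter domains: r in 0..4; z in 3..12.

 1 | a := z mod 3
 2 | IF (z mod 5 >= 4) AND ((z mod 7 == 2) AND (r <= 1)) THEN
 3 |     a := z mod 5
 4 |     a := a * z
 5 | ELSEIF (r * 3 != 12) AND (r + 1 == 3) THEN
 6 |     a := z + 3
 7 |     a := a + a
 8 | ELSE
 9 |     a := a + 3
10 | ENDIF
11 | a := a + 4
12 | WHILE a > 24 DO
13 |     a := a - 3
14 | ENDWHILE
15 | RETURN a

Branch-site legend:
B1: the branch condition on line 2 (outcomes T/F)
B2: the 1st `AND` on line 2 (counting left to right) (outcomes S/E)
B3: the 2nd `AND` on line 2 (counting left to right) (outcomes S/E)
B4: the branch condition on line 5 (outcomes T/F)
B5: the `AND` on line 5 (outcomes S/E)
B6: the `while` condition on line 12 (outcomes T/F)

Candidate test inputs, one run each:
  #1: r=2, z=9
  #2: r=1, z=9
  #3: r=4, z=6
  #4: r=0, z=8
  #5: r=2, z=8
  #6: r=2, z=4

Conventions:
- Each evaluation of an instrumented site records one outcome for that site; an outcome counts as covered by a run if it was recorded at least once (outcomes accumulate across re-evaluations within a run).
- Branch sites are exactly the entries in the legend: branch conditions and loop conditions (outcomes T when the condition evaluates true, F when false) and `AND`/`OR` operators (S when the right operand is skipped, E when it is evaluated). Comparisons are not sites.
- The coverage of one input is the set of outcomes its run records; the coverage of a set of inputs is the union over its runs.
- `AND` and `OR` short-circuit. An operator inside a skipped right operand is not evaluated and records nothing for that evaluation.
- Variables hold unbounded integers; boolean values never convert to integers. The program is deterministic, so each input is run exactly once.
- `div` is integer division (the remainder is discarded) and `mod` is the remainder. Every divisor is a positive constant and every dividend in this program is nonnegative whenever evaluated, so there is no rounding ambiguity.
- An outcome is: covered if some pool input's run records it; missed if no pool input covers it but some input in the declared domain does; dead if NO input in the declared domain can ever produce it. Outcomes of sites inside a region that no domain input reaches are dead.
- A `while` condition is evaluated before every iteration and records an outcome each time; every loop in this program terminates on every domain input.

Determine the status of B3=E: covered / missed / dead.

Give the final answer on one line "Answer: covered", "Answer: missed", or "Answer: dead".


B3=E is recorded by pool input(s) 1, 2 -> covered
Answer: covered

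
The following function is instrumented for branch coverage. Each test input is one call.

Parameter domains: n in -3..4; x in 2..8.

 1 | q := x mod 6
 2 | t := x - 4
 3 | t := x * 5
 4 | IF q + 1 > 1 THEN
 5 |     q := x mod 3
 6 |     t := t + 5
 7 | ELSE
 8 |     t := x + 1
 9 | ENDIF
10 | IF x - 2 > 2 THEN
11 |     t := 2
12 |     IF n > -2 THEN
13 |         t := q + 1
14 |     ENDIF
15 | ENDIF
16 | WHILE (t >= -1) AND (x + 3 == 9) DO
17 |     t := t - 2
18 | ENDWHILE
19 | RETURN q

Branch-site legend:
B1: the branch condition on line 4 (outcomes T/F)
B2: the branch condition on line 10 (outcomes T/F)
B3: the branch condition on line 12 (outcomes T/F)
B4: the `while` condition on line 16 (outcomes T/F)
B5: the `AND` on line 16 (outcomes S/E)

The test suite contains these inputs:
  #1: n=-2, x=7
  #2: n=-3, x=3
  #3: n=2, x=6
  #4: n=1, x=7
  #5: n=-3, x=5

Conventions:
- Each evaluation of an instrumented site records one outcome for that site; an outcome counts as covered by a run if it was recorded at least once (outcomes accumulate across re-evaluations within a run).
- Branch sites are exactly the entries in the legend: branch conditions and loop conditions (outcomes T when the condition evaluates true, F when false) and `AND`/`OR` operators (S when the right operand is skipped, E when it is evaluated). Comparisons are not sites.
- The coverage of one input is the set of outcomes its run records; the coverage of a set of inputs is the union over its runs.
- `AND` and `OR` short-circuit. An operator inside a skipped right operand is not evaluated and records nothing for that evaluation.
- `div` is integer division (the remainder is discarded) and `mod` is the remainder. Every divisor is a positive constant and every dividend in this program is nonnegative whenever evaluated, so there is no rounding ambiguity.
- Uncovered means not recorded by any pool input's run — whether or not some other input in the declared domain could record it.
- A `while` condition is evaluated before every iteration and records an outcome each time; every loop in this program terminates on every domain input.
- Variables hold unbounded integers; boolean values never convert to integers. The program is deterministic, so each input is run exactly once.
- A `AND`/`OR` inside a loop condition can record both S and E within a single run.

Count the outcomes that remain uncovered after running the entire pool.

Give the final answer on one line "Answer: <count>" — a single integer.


input #1 (n=-2, x=7): events B1->T, B2->T, B3->F, B5->E, B4->F; covers B1=T, B2=T, B3=F, B4=F, B5=E
input #2 (n=-3, x=3): events B1->T, B2->F, B5->E, B4->F; covers B1=T, B2=F, B4=F, B5=E
input #3 (n=2, x=6): events B1->F, B2->T, B3->T, B5->E, B4->T, B5->E, B4->T, B5->S, B4->F; covers B1=F, B2=T, B3=T, B4=T, B4=F, B5=S, B5=E
input #4 (n=1, x=7): events B1->T, B2->T, B3->T, B5->E, B4->F; covers B1=T, B2=T, B3=T, B4=F, B5=E
input #5 (n=-3, x=5): events B1->T, B2->T, B3->F, B5->E, B4->F; covers B1=T, B2=T, B3=F, B4=F, B5=E
union over the pool: B1=T, B1=F, B2=T, B2=F, B3=T, B3=F, B4=T, B4=F, B5=S, B5=E
uncovered (0 of 10): none
Answer: 0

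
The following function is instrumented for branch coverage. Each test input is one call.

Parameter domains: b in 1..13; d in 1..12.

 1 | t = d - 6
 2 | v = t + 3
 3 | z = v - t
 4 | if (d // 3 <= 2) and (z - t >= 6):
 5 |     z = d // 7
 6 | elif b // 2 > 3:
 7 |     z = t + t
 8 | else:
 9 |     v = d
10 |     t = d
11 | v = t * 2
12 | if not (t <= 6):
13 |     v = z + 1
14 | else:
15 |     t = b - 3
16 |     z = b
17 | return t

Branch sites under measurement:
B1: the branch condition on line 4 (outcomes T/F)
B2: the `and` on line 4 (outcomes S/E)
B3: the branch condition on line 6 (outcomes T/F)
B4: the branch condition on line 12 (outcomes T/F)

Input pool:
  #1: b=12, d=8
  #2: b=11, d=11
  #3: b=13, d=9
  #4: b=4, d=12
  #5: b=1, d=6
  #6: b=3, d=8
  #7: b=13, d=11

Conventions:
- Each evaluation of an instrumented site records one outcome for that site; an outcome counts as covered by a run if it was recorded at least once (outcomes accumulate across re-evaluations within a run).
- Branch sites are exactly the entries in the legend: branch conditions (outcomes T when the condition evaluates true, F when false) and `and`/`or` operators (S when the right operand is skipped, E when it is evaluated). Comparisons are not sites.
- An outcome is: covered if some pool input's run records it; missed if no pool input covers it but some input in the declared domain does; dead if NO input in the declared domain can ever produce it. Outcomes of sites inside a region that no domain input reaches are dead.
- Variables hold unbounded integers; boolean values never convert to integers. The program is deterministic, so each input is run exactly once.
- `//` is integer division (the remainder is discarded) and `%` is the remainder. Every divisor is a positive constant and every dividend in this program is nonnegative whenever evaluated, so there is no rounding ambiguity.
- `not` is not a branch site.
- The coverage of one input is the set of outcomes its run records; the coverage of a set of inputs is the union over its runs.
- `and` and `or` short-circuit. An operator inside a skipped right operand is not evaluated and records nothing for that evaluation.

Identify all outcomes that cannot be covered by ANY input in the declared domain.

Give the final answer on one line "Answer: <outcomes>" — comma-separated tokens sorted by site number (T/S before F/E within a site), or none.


running all 156 domain inputs and tallying outcomes:
  reachable outcomes have witnesses, e.g. B1=T (e.g. b=1, d=1), B1=F (e.g. b=1, d=4), B2=S (e.g. b=1, d=9), B2=E (e.g. b=1, d=1)
Answer: none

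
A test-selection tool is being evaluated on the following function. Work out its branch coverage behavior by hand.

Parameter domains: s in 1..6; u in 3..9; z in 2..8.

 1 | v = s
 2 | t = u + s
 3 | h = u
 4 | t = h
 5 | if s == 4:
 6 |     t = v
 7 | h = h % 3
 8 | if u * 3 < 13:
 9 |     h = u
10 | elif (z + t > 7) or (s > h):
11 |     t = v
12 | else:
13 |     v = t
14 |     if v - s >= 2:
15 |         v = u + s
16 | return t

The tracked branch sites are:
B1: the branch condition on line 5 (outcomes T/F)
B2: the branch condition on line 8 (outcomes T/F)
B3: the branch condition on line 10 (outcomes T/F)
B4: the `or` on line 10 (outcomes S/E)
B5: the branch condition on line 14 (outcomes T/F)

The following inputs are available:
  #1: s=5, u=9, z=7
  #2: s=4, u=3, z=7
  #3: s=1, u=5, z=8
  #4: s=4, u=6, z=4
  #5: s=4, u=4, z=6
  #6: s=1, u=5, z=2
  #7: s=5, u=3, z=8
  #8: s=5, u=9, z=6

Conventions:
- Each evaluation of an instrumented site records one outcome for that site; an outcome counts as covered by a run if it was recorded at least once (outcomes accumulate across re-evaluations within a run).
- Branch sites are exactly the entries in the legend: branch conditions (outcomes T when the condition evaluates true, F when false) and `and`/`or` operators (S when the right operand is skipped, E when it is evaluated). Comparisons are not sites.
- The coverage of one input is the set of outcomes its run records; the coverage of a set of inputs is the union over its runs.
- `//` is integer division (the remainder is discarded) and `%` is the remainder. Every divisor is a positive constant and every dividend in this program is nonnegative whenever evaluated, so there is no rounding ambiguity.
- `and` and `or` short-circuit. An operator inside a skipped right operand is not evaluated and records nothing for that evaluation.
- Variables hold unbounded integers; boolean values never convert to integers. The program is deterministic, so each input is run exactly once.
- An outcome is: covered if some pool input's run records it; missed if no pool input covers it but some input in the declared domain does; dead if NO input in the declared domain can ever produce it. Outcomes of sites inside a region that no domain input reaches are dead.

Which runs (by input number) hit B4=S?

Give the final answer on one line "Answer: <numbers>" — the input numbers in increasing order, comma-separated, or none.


input #1 (s=5, u=9, z=7): hits B4=S
input #2 (s=4, u=3, z=7): never hits B4=S
input #3 (s=1, u=5, z=8): hits B4=S
input #4 (s=4, u=6, z=4): hits B4=S
input #5 (s=4, u=4, z=6): never hits B4=S
input #6 (s=1, u=5, z=2): never hits B4=S
input #7 (s=5, u=3, z=8): never hits B4=S
input #8 (s=5, u=9, z=6): hits B4=S
Answer: 1, 3, 4, 8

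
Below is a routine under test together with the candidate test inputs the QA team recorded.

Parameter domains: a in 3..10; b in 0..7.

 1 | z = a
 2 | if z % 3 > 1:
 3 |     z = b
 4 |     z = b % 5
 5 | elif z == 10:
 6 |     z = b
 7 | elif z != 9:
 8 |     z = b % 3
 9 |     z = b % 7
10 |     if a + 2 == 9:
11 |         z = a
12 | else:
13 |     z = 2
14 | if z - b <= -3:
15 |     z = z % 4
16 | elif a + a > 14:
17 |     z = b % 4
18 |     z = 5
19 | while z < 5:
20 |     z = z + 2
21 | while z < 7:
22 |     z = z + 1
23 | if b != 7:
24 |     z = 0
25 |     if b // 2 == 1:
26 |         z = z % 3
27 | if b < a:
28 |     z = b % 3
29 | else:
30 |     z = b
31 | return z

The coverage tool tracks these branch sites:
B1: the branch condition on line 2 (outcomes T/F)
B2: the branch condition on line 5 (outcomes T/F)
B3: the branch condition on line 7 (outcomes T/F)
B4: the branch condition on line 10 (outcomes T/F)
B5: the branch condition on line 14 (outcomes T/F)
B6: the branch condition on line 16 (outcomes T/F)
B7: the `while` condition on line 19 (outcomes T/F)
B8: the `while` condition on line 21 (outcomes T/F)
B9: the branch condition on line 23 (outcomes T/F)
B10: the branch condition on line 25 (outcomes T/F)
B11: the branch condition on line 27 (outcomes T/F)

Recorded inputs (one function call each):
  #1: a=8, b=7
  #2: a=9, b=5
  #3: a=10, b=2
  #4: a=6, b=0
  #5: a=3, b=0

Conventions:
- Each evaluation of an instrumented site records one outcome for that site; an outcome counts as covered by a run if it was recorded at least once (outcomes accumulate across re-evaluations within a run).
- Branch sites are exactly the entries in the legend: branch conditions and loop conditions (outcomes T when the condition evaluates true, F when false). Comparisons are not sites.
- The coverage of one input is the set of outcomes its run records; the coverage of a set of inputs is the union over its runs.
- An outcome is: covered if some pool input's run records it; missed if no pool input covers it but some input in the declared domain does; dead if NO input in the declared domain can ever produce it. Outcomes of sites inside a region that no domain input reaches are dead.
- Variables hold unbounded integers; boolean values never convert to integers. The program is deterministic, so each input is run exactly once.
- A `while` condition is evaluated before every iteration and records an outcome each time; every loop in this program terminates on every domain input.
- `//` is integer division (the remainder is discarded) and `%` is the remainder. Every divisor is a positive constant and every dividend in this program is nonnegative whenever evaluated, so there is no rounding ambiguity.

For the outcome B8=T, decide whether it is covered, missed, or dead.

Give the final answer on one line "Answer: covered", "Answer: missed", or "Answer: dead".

B8=T is recorded by pool input(s) 1, 2, 3, 4, 5 -> covered

Answer: covered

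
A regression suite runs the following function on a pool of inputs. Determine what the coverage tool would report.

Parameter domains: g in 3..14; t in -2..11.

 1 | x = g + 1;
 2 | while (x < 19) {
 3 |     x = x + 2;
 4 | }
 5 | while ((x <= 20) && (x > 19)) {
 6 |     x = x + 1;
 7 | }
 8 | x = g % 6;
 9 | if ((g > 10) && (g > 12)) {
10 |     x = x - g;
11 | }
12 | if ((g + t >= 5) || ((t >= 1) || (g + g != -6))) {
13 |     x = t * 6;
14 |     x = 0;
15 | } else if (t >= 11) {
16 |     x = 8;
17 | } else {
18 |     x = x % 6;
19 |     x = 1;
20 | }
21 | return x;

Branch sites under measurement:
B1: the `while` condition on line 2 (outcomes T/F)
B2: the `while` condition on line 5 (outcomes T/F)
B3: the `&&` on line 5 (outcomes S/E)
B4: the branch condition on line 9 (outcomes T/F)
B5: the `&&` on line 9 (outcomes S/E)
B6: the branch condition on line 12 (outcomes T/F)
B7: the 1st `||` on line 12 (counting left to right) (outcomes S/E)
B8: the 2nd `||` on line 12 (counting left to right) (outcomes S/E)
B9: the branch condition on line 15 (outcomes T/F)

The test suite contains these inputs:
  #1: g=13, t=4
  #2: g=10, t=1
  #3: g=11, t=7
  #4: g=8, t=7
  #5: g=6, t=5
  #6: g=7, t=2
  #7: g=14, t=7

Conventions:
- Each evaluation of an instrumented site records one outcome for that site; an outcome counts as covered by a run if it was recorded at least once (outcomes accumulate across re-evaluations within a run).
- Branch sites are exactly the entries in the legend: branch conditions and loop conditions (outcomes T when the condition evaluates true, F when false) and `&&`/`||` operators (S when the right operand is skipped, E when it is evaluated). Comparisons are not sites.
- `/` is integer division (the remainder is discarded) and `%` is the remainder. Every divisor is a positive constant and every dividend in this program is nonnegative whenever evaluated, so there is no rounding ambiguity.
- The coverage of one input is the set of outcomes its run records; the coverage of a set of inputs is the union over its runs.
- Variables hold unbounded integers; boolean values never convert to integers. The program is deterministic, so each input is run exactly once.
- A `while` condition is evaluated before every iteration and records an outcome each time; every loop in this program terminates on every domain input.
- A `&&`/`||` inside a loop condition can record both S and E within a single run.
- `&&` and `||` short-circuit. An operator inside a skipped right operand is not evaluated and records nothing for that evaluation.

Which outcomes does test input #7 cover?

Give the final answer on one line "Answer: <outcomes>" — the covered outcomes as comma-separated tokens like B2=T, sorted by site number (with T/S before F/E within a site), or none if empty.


Simulating input #7 (g=14, t=7) step by step:
  B1->T, B1->T, B1->F, B3->E, B2->F, B5->E, B4->T, B7->S, B6->T
as a set, this run covers: B1=T, B1=F, B2=F, B3=E, B4=T, B5=E, B6=T, B7=S
Answer: B1=T, B1=F, B2=F, B3=E, B4=T, B5=E, B6=T, B7=S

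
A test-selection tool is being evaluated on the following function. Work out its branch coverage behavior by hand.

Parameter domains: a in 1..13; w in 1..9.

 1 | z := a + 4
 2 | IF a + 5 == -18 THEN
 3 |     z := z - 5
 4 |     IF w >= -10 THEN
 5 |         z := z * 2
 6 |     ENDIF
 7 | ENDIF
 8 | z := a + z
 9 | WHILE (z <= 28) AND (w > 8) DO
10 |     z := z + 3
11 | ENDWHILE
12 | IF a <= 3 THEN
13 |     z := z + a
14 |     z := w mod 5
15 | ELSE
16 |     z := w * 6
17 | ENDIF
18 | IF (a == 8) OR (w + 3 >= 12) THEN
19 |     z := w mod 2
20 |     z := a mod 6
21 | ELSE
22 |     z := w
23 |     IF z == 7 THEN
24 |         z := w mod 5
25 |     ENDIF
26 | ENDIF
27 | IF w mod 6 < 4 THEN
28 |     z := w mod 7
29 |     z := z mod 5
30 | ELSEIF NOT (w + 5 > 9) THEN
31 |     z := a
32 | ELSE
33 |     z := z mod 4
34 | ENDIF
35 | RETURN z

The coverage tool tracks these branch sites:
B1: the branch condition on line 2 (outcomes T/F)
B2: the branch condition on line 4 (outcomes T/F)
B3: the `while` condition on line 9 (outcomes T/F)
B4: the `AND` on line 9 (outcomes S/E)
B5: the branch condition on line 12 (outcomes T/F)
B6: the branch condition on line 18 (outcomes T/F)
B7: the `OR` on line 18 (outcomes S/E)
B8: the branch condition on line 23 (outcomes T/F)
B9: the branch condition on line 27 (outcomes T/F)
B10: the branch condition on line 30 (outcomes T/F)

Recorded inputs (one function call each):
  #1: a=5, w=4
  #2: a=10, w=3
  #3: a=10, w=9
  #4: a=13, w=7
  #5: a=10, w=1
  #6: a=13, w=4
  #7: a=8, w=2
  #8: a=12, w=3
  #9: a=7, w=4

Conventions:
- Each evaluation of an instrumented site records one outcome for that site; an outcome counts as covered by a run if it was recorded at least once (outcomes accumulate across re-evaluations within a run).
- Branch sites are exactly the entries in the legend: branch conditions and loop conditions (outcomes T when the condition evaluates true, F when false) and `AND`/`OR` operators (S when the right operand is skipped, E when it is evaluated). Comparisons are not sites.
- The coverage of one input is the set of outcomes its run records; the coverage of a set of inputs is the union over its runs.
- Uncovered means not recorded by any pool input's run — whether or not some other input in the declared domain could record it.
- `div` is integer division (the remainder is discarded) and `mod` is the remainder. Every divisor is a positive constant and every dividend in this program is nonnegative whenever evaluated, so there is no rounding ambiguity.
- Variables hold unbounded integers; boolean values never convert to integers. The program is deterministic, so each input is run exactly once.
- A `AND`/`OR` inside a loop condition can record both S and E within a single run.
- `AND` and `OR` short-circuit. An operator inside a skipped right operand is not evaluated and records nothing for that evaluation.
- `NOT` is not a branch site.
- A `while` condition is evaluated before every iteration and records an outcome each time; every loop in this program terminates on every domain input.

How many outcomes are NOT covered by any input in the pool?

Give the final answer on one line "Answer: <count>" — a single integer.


run #1 (a=5, w=4) records B1=F, B3=F, B4=E, B5=F, B6=F, B7=E, B8=F, B9=F, B10=T
run #2 (a=10, w=3) records B1=F, B3=F, B4=E, B5=F, B6=F, B7=E, B8=F, B9=T
run #3 (a=10, w=9) records B1=F, B3=T, B3=F, B4=S, B4=E, B5=F, B6=T, B7=E, B9=T
run #4 (a=13, w=7) records B1=F, B3=F, B4=S, B5=F, B6=F, B7=E, B8=T, B9=T
run #5 (a=10, w=1) records B1=F, B3=F, B4=E, B5=F, B6=F, B7=E, B8=F, B9=T
run #6 (a=13, w=4) records B1=F, B3=F, B4=S, B5=F, B6=F, B7=E, B8=F, B9=F, B10=T
run #7 (a=8, w=2) records B1=F, B3=F, B4=E, B5=F, B6=T, B7=S, B9=T
run #8 (a=12, w=3) records B1=F, B3=F, B4=E, B5=F, B6=F, B7=E, B8=F, B9=T
run #9 (a=7, w=4) records B1=F, B3=F, B4=E, B5=F, B6=F, B7=E, B8=F, B9=F, B10=T
union over the pool: B1=F, B3=T, B3=F, B4=S, B4=E, B5=F, B6=T, B6=F, B7=S, B7=E, B8=T, B8=F, B9=T, B9=F, B10=T
uncovered (5 of 20): B1=T, B2=T, B2=F, B5=T, B10=F
Answer: 5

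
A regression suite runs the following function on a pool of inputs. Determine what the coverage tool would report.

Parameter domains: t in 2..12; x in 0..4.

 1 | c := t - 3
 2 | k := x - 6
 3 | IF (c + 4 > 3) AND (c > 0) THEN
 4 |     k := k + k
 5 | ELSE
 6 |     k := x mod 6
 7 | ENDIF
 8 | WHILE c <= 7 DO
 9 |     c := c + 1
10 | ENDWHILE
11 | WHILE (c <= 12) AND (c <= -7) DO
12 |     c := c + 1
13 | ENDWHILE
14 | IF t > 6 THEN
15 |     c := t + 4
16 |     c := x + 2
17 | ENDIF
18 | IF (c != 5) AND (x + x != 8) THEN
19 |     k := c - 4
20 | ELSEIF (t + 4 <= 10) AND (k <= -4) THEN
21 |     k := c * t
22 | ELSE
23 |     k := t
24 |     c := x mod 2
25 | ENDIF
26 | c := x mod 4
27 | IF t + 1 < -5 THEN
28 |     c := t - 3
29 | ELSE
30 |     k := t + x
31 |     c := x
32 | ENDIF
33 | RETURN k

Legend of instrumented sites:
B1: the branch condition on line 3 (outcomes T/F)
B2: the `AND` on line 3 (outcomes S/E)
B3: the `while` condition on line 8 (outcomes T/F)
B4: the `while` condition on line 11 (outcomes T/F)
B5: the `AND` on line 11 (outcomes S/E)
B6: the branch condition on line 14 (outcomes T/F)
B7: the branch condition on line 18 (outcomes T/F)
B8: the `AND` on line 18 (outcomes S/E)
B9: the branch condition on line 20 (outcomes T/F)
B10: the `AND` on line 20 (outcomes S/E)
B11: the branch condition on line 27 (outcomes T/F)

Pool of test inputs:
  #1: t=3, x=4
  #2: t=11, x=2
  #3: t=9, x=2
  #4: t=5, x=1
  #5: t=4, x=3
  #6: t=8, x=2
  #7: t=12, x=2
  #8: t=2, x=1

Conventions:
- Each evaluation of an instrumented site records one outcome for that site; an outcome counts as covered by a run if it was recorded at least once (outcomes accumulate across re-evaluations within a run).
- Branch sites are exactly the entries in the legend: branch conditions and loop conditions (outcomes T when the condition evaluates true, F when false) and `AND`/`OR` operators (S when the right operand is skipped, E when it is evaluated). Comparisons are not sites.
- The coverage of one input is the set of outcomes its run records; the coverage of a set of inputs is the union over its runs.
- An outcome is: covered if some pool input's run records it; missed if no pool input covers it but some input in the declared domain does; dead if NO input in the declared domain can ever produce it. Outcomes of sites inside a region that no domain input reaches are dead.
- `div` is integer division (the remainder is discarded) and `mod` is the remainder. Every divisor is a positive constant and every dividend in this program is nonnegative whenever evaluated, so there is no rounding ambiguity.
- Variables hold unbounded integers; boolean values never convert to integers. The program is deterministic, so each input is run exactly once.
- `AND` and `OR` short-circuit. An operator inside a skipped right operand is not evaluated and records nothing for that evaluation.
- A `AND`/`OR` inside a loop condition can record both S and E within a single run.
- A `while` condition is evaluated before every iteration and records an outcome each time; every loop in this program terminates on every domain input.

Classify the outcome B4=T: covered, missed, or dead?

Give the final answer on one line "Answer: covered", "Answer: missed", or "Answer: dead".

no pool input records B4=T
checking all 55 inputs in the declared domain: B4=T is never recorded -> dead

Answer: dead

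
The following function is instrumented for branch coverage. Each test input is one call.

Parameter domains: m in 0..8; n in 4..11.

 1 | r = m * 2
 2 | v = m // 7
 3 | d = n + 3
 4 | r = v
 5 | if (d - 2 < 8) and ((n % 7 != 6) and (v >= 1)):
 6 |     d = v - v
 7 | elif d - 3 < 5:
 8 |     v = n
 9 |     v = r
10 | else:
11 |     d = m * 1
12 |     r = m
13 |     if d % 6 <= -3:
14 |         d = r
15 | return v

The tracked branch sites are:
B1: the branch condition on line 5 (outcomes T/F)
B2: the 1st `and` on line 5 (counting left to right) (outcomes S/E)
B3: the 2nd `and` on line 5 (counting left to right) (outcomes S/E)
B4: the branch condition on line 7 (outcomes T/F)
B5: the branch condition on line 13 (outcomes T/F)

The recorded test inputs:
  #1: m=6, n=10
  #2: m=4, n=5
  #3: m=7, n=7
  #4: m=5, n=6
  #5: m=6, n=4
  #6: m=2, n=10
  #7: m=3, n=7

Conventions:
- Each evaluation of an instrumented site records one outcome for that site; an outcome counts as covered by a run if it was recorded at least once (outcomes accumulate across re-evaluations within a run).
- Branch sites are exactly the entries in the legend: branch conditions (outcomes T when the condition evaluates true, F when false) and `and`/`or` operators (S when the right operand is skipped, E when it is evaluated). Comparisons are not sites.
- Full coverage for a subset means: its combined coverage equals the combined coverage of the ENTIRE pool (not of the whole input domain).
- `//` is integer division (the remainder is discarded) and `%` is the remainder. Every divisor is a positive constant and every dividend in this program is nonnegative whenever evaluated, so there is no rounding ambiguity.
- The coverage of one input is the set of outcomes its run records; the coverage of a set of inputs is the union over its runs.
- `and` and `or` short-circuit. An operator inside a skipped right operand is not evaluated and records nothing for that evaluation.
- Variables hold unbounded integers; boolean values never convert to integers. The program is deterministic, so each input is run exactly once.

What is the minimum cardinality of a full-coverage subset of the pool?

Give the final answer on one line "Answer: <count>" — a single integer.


test 1 (m=6, n=10) hits B1=F, B2=S, B4=F, B5=F
test 2 (m=4, n=5) hits B1=F, B2=E, B3=E, B4=F, B5=F
test 3 (m=7, n=7) hits B1=F, B2=S, B4=F, B5=F
test 4 (m=5, n=6) hits B1=F, B2=E, B3=S, B4=F, B5=F
test 5 (m=6, n=4) hits B1=F, B2=E, B3=E, B4=T
test 6 (m=2, n=10) hits B1=F, B2=S, B4=F, B5=F
test 7 (m=3, n=7) hits B1=F, B2=S, B4=F, B5=F
union over all inputs: B1=F, B2=S, B2=E, B3=S, B3=E, B4=T, B4=F, B5=F (8 outcomes)
every size-1 subset falls short of the 8 outcomes (best: 5/8)
every size-2 subset falls short of the 8 outcomes (best: 7/8)
size 3: inputs {1, 4, 5} cover all 8 outcomes, and no lexicographically smaller subset of this size does
Answer: 3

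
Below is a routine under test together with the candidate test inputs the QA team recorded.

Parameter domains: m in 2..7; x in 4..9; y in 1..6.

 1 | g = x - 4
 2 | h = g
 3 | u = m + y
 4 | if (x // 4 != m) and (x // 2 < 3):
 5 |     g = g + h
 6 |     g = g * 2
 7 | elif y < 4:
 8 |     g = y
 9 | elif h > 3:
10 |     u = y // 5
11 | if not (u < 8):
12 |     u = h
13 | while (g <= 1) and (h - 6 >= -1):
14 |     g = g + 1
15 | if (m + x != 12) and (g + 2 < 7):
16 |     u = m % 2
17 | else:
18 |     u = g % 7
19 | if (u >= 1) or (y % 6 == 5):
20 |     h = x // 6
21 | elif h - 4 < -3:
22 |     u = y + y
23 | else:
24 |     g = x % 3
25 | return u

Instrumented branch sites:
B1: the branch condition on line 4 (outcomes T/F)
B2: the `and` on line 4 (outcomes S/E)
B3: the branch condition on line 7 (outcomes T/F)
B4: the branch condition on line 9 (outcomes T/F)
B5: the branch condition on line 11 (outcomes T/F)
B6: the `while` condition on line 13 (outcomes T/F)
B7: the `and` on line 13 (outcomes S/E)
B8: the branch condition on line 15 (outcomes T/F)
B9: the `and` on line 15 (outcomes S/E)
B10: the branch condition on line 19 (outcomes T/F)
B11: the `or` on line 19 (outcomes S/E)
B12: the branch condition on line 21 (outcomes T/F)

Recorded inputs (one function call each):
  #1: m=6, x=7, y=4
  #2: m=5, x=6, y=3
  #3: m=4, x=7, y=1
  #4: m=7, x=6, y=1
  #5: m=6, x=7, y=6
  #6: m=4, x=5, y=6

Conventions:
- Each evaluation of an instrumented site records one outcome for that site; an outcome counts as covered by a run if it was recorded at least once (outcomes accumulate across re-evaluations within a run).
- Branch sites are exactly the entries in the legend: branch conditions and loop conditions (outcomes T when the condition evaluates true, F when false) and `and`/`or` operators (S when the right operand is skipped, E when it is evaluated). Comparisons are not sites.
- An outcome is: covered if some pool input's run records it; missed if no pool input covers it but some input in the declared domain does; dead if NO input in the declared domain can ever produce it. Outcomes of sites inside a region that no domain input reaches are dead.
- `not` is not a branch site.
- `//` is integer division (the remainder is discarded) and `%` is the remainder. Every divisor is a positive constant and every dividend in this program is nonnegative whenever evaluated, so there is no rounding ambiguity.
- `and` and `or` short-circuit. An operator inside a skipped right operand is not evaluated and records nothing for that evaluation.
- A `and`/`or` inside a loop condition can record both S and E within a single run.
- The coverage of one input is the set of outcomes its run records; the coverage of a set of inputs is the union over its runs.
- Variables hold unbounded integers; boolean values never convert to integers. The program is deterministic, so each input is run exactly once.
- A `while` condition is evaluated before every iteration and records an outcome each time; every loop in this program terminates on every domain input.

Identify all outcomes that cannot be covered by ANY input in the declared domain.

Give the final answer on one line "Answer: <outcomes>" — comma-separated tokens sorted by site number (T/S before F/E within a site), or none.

sweeping the full domain (216 inputs) for each outcome:
  reachable outcomes have witnesses, e.g. B1=T (e.g. m=2, x=4, y=1), B1=F (e.g. m=2, x=6, y=1), B2=S (e.g. m=2, x=8, y=1), B2=E (e.g. m=2, x=4, y=1)

Answer: none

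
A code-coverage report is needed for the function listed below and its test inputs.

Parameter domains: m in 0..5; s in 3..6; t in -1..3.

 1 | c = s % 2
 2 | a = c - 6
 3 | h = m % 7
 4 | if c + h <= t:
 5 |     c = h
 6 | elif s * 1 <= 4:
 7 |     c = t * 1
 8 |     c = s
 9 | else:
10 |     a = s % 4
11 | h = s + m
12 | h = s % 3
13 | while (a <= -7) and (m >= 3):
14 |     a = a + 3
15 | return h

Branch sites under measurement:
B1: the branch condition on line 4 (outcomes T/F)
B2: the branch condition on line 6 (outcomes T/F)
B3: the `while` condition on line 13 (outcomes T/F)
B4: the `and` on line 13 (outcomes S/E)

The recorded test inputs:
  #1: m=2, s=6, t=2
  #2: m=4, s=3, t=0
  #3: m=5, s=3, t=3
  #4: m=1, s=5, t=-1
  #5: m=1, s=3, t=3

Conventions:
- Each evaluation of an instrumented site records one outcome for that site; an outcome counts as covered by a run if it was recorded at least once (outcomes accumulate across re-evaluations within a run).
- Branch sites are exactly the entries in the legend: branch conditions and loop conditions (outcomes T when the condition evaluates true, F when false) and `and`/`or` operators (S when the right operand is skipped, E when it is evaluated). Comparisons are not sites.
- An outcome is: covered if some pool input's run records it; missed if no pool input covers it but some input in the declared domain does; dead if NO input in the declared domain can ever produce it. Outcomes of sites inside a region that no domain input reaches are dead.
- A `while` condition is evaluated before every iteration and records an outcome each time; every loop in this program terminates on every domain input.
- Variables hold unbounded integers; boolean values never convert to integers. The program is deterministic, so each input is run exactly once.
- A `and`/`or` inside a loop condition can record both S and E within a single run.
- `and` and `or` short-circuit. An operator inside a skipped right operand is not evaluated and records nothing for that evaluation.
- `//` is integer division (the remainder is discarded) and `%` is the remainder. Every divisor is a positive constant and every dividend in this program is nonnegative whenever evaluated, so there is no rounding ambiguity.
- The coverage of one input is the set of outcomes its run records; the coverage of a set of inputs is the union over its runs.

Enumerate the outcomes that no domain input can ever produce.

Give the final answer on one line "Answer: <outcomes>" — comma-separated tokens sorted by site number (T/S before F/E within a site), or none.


checking every outcome against all 120 domain inputs:
  B3=T: unreachable across the whole domain -> dead
  B4=E: unreachable across the whole domain -> dead
  reachable outcomes have witnesses, e.g. B1=T (e.g. m=0, s=3, t=1), B1=F (e.g. m=0, s=3, t=-1), B2=T (e.g. m=0, s=3, t=-1), B2=F (e.g. m=0, s=5, t=-1)
Answer: B3=T, B4=E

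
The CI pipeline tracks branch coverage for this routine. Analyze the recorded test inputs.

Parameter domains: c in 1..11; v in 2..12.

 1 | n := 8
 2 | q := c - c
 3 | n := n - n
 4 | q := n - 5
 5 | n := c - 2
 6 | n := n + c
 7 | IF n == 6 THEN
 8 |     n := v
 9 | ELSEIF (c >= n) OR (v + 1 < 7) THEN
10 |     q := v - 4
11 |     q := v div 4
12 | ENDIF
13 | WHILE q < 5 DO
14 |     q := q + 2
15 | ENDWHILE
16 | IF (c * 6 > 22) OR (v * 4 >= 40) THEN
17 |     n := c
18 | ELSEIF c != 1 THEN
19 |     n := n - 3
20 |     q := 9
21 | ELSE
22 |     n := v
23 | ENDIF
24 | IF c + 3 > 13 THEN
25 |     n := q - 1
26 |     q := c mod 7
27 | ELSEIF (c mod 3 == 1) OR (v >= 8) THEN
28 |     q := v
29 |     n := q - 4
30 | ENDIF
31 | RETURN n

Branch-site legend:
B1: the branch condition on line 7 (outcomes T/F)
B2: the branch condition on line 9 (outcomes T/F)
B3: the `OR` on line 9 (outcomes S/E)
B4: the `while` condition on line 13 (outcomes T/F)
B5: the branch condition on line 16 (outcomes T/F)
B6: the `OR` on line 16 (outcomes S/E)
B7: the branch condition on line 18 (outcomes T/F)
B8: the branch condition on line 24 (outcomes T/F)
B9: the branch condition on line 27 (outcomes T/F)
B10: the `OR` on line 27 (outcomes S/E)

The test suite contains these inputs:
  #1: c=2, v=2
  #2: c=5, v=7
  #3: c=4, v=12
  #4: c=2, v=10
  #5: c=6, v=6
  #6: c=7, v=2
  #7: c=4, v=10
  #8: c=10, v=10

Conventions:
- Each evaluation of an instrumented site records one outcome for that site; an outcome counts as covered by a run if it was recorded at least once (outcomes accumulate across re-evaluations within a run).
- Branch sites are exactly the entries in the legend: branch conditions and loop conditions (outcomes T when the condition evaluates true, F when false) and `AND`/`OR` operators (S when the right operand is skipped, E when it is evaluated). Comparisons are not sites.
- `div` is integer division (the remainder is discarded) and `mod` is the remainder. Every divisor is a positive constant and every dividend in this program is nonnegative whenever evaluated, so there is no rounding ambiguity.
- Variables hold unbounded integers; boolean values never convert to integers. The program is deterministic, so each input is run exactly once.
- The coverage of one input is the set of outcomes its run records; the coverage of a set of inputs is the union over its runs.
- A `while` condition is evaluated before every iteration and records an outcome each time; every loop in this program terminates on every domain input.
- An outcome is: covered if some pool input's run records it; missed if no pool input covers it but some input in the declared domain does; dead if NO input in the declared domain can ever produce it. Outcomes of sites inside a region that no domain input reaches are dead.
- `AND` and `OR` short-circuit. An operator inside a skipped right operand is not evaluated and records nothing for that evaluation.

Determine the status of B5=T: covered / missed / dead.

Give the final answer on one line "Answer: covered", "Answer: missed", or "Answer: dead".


B5=T is recorded by pool input(s) 2, 3, 4, 5, 6, 7, 8 -> covered
Answer: covered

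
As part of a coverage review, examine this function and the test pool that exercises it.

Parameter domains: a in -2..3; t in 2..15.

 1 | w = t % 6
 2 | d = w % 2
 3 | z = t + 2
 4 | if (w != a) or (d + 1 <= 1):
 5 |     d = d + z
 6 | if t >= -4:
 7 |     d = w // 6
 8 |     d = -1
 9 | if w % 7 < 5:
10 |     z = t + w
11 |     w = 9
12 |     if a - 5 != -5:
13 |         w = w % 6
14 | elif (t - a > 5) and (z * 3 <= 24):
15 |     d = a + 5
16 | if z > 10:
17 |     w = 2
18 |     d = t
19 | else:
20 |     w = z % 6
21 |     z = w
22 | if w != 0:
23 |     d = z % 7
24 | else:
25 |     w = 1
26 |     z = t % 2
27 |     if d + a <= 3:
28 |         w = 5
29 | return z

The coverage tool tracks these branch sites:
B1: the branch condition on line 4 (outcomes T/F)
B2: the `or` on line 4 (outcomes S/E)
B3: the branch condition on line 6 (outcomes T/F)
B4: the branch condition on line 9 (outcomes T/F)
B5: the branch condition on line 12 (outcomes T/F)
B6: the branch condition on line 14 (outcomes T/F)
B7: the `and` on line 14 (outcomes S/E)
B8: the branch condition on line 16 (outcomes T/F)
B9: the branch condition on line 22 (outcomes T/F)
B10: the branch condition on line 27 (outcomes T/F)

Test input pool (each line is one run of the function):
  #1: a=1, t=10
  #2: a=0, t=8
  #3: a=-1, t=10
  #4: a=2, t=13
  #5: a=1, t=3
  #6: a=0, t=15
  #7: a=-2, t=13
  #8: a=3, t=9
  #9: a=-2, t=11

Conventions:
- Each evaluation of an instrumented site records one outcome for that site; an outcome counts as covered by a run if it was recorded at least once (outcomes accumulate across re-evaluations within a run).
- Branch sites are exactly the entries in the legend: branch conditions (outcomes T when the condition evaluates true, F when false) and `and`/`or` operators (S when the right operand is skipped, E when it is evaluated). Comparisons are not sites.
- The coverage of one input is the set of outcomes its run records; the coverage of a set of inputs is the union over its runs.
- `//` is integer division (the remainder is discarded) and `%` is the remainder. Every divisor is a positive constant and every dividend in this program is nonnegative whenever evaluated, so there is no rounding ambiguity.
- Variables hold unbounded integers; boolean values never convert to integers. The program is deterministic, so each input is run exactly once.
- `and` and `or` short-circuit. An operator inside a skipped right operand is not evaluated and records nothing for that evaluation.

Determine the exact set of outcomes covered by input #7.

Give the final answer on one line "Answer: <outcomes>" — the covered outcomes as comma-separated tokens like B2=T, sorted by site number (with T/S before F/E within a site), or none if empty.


Event log for input #7 (a=-2, t=13):
  B2->S, B1->T, B3->T, B4->T, B5->T, B8->T, B9->T
collecting distinct outcomes: B1=T, B2=S, B3=T, B4=T, B5=T, B8=T, B9=T
Answer: B1=T, B2=S, B3=T, B4=T, B5=T, B8=T, B9=T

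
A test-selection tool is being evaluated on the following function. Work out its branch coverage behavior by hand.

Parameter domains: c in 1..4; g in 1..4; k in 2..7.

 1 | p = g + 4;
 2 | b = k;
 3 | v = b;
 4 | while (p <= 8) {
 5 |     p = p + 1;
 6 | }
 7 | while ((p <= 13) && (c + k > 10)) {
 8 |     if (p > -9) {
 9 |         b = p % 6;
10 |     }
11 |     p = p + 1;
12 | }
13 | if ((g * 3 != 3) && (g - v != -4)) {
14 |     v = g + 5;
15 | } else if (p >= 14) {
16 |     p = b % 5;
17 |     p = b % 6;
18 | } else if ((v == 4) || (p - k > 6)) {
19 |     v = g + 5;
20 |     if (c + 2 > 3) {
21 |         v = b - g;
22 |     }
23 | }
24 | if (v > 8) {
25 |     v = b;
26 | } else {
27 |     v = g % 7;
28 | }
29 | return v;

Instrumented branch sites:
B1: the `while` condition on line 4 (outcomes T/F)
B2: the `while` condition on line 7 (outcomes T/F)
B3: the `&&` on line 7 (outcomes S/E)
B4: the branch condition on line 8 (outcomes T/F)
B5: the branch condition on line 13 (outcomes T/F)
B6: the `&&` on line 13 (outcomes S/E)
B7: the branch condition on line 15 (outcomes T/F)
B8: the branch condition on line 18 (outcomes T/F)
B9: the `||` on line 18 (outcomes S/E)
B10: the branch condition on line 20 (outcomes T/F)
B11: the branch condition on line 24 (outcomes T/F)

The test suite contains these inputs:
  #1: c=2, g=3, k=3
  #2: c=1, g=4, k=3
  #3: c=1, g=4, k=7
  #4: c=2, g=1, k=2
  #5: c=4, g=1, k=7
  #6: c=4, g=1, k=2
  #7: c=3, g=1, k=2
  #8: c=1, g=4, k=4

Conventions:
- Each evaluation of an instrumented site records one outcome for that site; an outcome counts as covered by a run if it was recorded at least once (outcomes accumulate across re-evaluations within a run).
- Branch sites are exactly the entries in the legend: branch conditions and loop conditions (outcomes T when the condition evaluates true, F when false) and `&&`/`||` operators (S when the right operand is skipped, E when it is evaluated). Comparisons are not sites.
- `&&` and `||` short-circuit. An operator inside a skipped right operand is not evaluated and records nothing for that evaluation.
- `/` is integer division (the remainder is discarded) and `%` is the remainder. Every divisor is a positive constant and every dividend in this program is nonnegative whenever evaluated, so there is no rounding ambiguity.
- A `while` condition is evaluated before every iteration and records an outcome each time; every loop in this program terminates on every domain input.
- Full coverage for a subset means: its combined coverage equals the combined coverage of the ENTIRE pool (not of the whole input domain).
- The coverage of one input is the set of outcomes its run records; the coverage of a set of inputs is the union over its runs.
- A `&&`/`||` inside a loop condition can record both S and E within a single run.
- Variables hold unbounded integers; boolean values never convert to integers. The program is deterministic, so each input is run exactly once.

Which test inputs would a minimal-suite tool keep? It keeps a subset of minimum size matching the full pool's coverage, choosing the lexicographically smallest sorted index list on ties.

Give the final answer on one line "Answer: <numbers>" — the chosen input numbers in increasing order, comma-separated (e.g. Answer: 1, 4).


test 1 (c=2, g=3, k=3) fires B1->T, B1->T, B1->F, B3->E, B2->F, B6->E, B5->T, B11->F; hits B1=T, B1=F, B2=F, B3=E, B5=T, B6=E, B11=F
test 2 (c=1, g=4, k=3) fires B1->T, B1->F, B3->E, B2->F, B6->E, B5->T, B11->T; hits B1=T, B1=F, B2=F, B3=E, B5=T, B6=E, B11=T
test 3 (c=1, g=4, k=7) fires B1->T, B1->F, B3->E, B2->F, B6->E, B5->T, B11->T; hits B1=T, B1=F, B2=F, B3=E, B5=T, B6=E, B11=T
test 4 (c=2, g=1, k=2) fires B1->T, B1->T, B1->T, B1->T, B1->F, B3->E, B2->F, B6->S, B5->F, B7->F, B9->E, B8->T, B10->T, B11->F; hits B1=T, B1=F, B2=F, B3=E, B5=F, B6=S, B7=F, B8=T, B9=E, B10=T, B11=F
test 5 (c=4, g=1, k=7) fires B1->T, B1->T, B1->T, B1->T, B1->F, B3->E, B2->T, B4->T, B3->E, B2->T, B4->T, B3->E, B2->T, B4->T, ...; hits B1=T, B1=F, B2=T, B2=F, B3=S, B3=E, B4=T, B5=F, B6=S, B7=T, B11=F
test 6 (c=4, g=1, k=2) fires B1->T, B1->T, B1->T, B1->T, B1->F, B3->E, B2->F, B6->S, B5->F, B7->F, B9->E, B8->T, B10->T, B11->F; hits B1=T, B1=F, B2=F, B3=E, B5=F, B6=S, B7=F, B8=T, B9=E, B10=T, B11=F
test 7 (c=3, g=1, k=2) fires B1->T, B1->T, B1->T, B1->T, B1->F, B3->E, B2->F, B6->S, B5->F, B7->F, B9->E, B8->T, B10->T, B11->F; hits B1=T, B1=F, B2=F, B3=E, B5=F, B6=S, B7=F, B8=T, B9=E, B10=T, B11=F
test 8 (c=1, g=4, k=4) fires B1->T, B1->F, B3->E, B2->F, B6->E, B5->T, B11->T; hits B1=T, B1=F, B2=F, B3=E, B5=T, B6=E, B11=T
pool-wide coverage (18 outcomes): B1=T, B1=F, B2=T, B2=F, B3=S, B3=E, B4=T, B5=T, B5=F, B6=S, B6=E, B7=T, B7=F, B8=T, B9=E, B10=T, B11=T, B11=F
checked all size-1 subsets: none covers 18 outcomes (max 11/18)
checked all size-2 subsets: none covers 18 outcomes (max 15/18)
the canonical winner is {2, 4, 5}: size 3, full 18-outcome coverage, earliest index list among size-3 covers
Answer: 2, 4, 5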